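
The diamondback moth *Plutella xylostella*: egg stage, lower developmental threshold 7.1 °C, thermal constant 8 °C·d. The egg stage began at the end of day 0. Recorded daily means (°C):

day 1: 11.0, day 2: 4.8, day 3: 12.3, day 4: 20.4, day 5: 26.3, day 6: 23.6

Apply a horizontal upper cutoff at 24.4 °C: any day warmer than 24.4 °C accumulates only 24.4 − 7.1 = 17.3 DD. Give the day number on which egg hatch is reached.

day 3

Daily DD above 7.1 °C (capped at 17.3): 3.9, 0.0, 5.2, 13.3, 17.3, 16.5.
Cumulative: 3.9, 3.9, 9.1, 22.4, 39.7, 56.2.
The total first reaches 8 DD on day 3.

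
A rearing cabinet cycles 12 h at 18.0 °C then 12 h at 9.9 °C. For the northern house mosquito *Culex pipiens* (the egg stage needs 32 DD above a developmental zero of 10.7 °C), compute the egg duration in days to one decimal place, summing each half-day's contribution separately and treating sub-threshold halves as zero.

Day half: max(0, 18.0 − 10.7) × 0.5 = 7.3 × 0.5 = 3.65 DD.
Night half: max(0, 9.9 − 10.7) × 0.5 = 0.0 × 0.5 = 0.00 DD.
Per 24 h: 3.65 DD/day.
Duration = 32 / 3.65 = 8.767 ≈ 8.8 days.

8.8 days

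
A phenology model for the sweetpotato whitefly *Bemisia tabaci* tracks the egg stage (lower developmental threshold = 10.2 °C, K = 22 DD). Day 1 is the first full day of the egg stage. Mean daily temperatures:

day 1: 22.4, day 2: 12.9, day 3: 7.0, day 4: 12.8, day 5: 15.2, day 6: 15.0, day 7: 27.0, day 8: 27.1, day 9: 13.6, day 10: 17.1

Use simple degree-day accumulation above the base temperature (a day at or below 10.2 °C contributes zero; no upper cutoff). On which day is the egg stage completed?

Daily DD above 10.2 °C: 12.2, 2.7, 0.0, 2.6, 5.0, 4.8, 16.8, 16.9, 3.4, 6.9.
Cumulative: 12.2, 14.9, 14.9, 17.5, 22.5, 27.3, 44.1, 61.0, 64.4, 71.3.
The total first reaches 22 DD on day 5.

day 5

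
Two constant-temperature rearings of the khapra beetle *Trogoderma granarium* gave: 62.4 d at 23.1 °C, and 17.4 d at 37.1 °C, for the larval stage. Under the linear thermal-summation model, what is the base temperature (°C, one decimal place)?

Under the model K = D·(T − T_b), so D₁·(T₁ − T_b) = D₂·(T₂ − T_b).
62.4·(23.1 − T_b) = 17.4·(37.1 − T_b)
T_b = (62.4·23.1 − 17.4·37.1) / (62.4 − 17.4) = 795.90 / 45.0 = 17.687 °C ≈ 17.7 °C.

17.7 °C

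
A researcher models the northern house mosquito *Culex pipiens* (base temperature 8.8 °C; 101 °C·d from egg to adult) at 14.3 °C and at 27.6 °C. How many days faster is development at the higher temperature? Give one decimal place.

At 14.3 °C: 101 / (14.3 − 8.8) = 101 / 5.5 = 18.364 d.
At 27.6 °C: 101 / (27.6 − 8.8) = 101 / 18.8 = 5.372 d.
Difference = |18.364 − 5.372| = 12.991 ≈ 13.0 days.

13.0 days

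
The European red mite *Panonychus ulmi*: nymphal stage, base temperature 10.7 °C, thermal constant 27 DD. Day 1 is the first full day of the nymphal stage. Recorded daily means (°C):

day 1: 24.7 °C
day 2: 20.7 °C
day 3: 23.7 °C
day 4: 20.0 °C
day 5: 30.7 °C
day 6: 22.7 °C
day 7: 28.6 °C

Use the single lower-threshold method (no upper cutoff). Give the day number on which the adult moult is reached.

day 3

Daily DD above 10.7 °C: 14.0, 10.0, 13.0, 9.3, 20.0, 12.0, 17.9.
Cumulative: 14.0, 24.0, 37.0, 46.3, 66.3, 78.3, 96.2.
The total first reaches 27 DD on day 3.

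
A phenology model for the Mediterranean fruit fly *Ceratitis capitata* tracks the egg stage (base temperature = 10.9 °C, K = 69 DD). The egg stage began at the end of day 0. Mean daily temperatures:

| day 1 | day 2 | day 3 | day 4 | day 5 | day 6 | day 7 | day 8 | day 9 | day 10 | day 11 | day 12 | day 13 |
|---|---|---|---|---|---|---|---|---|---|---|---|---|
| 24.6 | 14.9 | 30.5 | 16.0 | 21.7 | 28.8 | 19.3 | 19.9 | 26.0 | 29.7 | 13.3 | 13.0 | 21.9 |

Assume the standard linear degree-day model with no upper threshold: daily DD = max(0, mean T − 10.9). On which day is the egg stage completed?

day 6

Daily DD above 10.9 °C: 13.7, 4.0, 19.6, 5.1, 10.8, 17.9, 8.4, 9.0, 15.1, 18.8, 2.4, 2.1, 11.0.
Cumulative: 13.7, 17.7, 37.3, 42.4, 53.2, 71.1, 79.5, 88.5, 103.6, 122.4, 124.8, 126.9, 137.9.
The total first reaches 69 DD on day 6.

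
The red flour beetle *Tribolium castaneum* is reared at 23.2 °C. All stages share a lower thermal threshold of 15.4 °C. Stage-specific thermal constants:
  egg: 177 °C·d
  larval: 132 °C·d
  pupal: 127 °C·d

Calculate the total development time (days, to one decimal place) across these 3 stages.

55.9 days

Daily accumulation at 23.2 °C = 23.2 − 15.4 = 7.8 DD/day.
Total K = 177 + 132 + 127 = 436 DD.
Total duration = 436 / 7.8 = 55.897 ≈ 55.9 days.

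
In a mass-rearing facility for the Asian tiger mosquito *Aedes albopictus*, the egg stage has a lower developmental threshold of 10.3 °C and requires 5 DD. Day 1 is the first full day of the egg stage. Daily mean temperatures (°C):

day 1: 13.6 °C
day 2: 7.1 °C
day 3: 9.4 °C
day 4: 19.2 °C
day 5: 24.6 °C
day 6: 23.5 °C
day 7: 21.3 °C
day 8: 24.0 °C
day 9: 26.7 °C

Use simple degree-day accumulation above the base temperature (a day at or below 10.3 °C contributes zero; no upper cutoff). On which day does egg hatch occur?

Daily DD above 10.3 °C: 3.3, 0.0, 0.0, 8.9, 14.3, 13.2, 11.0, 13.7, 16.4.
Cumulative: 3.3, 3.3, 3.3, 12.2, 26.5, 39.7, 50.7, 64.4, 80.8.
The total first reaches 5 DD on day 4.

day 4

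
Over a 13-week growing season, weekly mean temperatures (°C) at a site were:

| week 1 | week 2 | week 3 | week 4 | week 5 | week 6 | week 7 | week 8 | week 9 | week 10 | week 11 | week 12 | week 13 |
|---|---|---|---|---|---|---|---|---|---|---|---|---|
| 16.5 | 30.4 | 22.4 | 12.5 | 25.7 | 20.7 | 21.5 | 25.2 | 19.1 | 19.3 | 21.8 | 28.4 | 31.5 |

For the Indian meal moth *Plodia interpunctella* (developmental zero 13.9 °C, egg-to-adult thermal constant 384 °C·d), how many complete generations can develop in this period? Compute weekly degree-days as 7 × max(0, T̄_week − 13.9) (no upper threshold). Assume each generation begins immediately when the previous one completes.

2 generations

Weekly DD (7 × max(0, T̄ − 13.9)): 18.2, 115.5, 59.5, 0.0, 82.6, 47.6, 53.2, 79.1, 36.4, 37.8, 55.3, 101.5, 123.2.
Season total = 809.9 DD.
Complete generations = ⌊809.9 / 384⌋ = 2.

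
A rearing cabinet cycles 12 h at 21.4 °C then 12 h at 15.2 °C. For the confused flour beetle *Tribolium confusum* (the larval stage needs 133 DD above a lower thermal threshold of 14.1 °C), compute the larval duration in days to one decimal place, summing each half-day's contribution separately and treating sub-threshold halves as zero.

31.7 days

Day half: max(0, 21.4 − 14.1) × 0.5 = 7.3 × 0.5 = 3.65 DD.
Night half: max(0, 15.2 − 14.1) × 0.5 = 1.1 × 0.5 = 0.55 DD.
Per 24 h: 4.20 DD/day.
Duration = 133 / 4.20 = 31.667 ≈ 31.7 days.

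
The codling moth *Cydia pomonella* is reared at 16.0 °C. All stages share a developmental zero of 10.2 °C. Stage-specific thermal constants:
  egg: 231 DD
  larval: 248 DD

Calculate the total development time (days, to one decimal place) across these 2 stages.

82.6 days

Daily accumulation at 16.0 °C = 16.0 − 10.2 = 5.8 DD/day.
Total K = 231 + 248 = 479 DD.
Total duration = 479 / 5.8 = 82.586 ≈ 82.6 days.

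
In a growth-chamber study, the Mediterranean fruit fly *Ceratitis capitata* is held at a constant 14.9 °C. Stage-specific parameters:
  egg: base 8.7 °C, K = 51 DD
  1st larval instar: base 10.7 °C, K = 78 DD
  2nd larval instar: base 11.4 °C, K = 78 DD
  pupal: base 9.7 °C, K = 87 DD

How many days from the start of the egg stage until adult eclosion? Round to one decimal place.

egg: 51 / (14.9 − 8.7) = 51 / 6.2 = 8.226 d.
1st larval instar: 78 / (14.9 − 10.7) = 78 / 4.2 = 18.571 d.
2nd larval instar: 78 / (14.9 − 11.4) = 78 / 3.5 = 22.286 d.
pupal: 87 / (14.9 − 9.7) = 87 / 5.2 = 16.731 d.
Sum = 65.814 ≈ 65.8 days.

65.8 days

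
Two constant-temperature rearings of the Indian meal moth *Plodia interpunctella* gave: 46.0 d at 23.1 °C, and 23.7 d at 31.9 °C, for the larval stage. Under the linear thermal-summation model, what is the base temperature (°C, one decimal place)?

Equal thermal constants: D₁(T₁ − T_b) = D₂(T₂ − T_b).
46.0·(23.1 − T_b) = 23.7·(31.9 − T_b)
T_b = (46.0·23.1 − 23.7·31.9) / (46.0 − 23.7) = 306.57 / 22.3 = 13.748 °C ≈ 13.7 °C.

13.7 °C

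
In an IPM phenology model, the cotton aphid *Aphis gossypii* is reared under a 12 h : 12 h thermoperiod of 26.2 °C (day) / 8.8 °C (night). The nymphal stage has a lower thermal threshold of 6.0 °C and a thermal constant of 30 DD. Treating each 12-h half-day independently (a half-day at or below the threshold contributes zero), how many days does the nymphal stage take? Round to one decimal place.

Day half: max(0, 26.2 − 6.0) × 0.5 = 20.2 × 0.5 = 10.10 DD.
Night half: max(0, 8.8 − 6.0) × 0.5 = 2.8 × 0.5 = 1.40 DD.
Per 24 h: 11.50 DD/day.
Duration = 30 / 11.50 = 2.609 ≈ 2.6 days.

2.6 days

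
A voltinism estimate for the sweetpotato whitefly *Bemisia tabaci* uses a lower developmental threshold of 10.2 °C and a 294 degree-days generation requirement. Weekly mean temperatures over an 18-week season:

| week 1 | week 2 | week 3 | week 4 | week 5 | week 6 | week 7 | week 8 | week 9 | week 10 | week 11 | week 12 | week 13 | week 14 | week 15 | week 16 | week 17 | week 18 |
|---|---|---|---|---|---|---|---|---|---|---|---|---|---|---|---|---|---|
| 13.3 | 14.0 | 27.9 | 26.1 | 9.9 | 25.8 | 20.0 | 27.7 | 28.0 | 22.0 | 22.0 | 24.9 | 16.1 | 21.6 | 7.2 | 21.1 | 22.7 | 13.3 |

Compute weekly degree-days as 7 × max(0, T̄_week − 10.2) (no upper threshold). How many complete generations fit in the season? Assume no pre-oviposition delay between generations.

Weekly DD (7 × max(0, T̄ − 10.2)): 21.7, 26.6, 123.9, 111.3, 0.0, 109.2, 68.6, 122.5, 124.6, 82.6, 82.6, 102.9, 41.3, 79.8, 0.0, 76.3, 87.5, 21.7.
Season total = 1283.1 DD.
Complete generations = ⌊1283.1 / 294⌋ = 4.

4 generations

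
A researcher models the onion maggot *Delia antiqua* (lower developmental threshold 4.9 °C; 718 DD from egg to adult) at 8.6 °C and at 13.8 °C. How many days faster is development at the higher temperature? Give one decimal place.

At 8.6 °C: 718 / (8.6 − 4.9) = 718 / 3.7 = 194.054 d.
At 13.8 °C: 718 / (13.8 − 4.9) = 718 / 8.9 = 80.674 d.
Difference = |194.054 − 80.674| = 113.380 ≈ 113.4 days.

113.4 days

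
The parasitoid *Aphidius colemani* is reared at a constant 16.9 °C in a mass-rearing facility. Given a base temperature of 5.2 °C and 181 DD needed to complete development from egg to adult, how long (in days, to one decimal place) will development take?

Daily accumulation = 16.9 − 5.2 = 11.7 DD/day.
Duration = 181 / 11.7 = 15.470 ≈ 15.5 days.

15.5 days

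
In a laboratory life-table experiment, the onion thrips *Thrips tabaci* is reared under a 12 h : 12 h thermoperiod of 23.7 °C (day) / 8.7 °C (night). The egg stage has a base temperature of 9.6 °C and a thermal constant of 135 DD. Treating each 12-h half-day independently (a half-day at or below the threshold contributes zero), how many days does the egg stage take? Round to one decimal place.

19.1 days

Day half: max(0, 23.7 − 9.6) × 0.5 = 14.1 × 0.5 = 7.05 DD.
Night half: max(0, 8.7 − 9.6) × 0.5 = 0.0 × 0.5 = 0.00 DD.
Per 24 h: 7.05 DD/day.
Duration = 135 / 7.05 = 19.149 ≈ 19.1 days.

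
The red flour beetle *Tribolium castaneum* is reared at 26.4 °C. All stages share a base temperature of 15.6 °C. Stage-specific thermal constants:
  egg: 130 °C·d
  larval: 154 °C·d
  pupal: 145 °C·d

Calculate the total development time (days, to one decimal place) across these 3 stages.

39.7 days

Daily accumulation at 26.4 °C = 26.4 − 15.6 = 10.8 DD/day.
Total K = 130 + 154 + 145 = 429 DD.
Total duration = 429 / 10.8 = 39.722 ≈ 39.7 days.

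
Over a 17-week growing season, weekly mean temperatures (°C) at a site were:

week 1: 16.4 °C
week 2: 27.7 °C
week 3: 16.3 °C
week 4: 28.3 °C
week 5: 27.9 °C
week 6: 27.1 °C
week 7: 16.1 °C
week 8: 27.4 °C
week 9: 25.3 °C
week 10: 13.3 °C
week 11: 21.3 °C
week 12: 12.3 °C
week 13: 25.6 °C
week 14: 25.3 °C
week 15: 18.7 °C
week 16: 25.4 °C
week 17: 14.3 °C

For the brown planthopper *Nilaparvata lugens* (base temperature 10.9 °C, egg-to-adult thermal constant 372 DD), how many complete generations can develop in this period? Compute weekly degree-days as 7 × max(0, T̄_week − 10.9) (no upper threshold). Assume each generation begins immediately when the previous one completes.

3 generations

Weekly DD (7 × max(0, T̄ − 10.9)): 38.5, 117.6, 37.8, 121.8, 119.0, 113.4, 36.4, 115.5, 100.8, 16.8, 72.8, 9.8, 102.9, 100.8, 54.6, 101.5, 23.8.
Season total = 1283.8 DD.
Complete generations = ⌊1283.8 / 372⌋ = 3.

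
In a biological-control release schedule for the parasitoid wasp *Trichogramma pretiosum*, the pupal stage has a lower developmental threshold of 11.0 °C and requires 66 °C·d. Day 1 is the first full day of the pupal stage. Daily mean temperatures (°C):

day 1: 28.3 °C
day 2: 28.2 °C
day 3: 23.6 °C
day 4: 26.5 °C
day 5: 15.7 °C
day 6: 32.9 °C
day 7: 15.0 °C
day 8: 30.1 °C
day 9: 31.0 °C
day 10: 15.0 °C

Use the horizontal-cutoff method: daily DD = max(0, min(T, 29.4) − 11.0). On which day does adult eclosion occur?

day 5

Daily DD above 11.0 °C (capped at 18.4): 17.3, 17.2, 12.6, 15.5, 4.7, 18.4, 4.0, 18.4, 18.4, 4.0.
Cumulative: 17.3, 34.5, 47.1, 62.6, 67.3, 85.7, 89.7, 108.1, 126.5, 130.5.
The total first reaches 66 DD on day 5.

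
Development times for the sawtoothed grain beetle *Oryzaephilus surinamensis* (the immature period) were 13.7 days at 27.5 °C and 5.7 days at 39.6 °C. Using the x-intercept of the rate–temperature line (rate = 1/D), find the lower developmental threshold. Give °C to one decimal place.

Linear rate model ⇒ the product D·(T − T_b) is constant across temperatures.
13.7·(27.5 − T_b) = 5.7·(39.6 − T_b)
T_b = (13.7·27.5 − 5.7·39.6) / (13.7 − 5.7) = 151.03 / 8.0 = 18.879 °C ≈ 18.9 °C.

18.9 °C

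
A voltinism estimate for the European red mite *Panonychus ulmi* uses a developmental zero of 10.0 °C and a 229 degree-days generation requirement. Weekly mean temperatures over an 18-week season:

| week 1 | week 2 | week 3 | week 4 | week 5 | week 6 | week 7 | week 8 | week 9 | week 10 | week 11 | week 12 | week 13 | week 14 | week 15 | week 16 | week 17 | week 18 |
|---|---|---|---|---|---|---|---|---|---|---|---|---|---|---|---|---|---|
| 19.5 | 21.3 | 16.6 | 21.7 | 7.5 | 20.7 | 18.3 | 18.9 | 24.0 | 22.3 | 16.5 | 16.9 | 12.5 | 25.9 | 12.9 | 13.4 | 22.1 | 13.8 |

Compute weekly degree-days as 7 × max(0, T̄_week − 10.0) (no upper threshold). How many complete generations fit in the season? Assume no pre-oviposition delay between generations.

4 generations

Weekly DD (7 × max(0, T̄ − 10.0)): 66.5, 79.1, 46.2, 81.9, 0.0, 74.9, 58.1, 62.3, 98.0, 86.1, 45.5, 48.3, 17.5, 111.3, 20.3, 23.8, 84.7, 26.6.
Season total = 1031.1 DD.
Complete generations = ⌊1031.1 / 229⌋ = 4.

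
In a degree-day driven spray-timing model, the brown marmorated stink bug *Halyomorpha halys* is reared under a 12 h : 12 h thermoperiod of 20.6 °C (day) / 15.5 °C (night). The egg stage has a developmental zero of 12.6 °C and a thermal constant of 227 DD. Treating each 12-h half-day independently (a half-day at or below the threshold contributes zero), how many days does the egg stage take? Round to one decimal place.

Day half: max(0, 20.6 − 12.6) × 0.5 = 8.0 × 0.5 = 4.00 DD.
Night half: max(0, 15.5 − 12.6) × 0.5 = 2.9 × 0.5 = 1.45 DD.
Per 24 h: 5.45 DD/day.
Duration = 227 / 5.45 = 41.651 ≈ 41.7 days.

41.7 days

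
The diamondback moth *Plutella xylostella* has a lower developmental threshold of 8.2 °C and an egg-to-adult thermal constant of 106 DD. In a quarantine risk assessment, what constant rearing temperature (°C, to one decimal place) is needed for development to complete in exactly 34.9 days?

11.2 °C

Required daily accumulation = 106 / 34.9 = 3.037 DD/day.
T = T_base + 3.037 = 8.2 + 3.037 = 11.237 ≈ 11.2 °C.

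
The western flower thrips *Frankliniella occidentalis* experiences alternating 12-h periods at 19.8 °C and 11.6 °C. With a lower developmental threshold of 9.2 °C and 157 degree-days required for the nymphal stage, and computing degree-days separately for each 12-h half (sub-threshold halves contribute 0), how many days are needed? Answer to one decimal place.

24.2 days

Day half: max(0, 19.8 − 9.2) × 0.5 = 10.6 × 0.5 = 5.30 DD.
Night half: max(0, 11.6 − 9.2) × 0.5 = 2.4 × 0.5 = 1.20 DD.
Per 24 h: 6.50 DD/day.
Duration = 157 / 6.50 = 24.154 ≈ 24.2 days.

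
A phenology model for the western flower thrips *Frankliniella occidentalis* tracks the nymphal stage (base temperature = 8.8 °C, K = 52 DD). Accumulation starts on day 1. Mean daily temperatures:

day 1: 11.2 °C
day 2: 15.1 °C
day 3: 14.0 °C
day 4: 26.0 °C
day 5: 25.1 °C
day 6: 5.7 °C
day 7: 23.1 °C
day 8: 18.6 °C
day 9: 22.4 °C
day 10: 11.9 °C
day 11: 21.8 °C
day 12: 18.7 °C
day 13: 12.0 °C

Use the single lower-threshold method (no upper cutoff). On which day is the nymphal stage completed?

Daily DD above 8.8 °C: 2.4, 6.3, 5.2, 17.2, 16.3, 0.0, 14.3, 9.8, 13.6, 3.1, 13.0, 9.9, 3.2.
Cumulative: 2.4, 8.7, 13.9, 31.1, 47.4, 47.4, 61.7, 71.5, 85.1, 88.2, 101.2, 111.1, 114.3.
The total first reaches 52 DD on day 7.

day 7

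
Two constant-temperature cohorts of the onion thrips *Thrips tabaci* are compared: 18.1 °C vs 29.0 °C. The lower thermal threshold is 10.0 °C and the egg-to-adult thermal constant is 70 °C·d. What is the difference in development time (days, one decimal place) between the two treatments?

At 18.1 °C: 70 / (18.1 − 10.0) = 70 / 8.1 = 8.642 d.
At 29.0 °C: 70 / (29.0 − 10.0) = 70 / 19.0 = 3.684 d.
Difference = |8.642 − 3.684| = 4.958 ≈ 5.0 days.

5.0 days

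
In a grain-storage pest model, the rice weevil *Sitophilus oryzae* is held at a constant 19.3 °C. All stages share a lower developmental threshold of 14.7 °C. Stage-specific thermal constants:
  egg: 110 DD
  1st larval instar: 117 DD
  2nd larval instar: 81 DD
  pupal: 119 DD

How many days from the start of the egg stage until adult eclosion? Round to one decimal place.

Daily accumulation at 19.3 °C = 19.3 − 14.7 = 4.6 DD/day.
Total K = 110 + 117 + 81 + 119 = 427 DD.
Total duration = 427 / 4.6 = 92.826 ≈ 92.8 days.

92.8 days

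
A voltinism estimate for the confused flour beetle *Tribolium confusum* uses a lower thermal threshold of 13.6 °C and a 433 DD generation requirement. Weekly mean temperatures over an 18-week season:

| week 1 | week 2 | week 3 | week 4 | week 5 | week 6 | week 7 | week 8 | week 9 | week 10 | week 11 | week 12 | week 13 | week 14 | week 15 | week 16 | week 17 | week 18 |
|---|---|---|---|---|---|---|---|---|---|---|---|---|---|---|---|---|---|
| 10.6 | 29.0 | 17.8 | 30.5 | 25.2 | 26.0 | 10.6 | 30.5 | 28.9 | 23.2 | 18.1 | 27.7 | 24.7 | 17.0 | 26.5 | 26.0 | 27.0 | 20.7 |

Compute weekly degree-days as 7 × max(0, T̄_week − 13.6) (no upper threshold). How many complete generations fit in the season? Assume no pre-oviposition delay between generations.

Weekly DD (7 × max(0, T̄ − 13.6)): 0.0, 107.8, 29.4, 118.3, 81.2, 86.8, 0.0, 118.3, 107.1, 67.2, 31.5, 98.7, 77.7, 23.8, 90.3, 86.8, 93.8, 49.7.
Season total = 1268.4 DD.
Complete generations = ⌊1268.4 / 433⌋ = 2.

2 generations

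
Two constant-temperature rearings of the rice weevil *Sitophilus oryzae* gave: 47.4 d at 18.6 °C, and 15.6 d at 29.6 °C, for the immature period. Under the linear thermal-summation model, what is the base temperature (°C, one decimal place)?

Under the model K = D·(T − T_b), so D₁·(T₁ − T_b) = D₂·(T₂ − T_b).
47.4·(18.6 − T_b) = 15.6·(29.6 − T_b)
T_b = (47.4·18.6 − 15.6·29.6) / (47.4 − 15.6) = 419.88 / 31.8 = 13.204 °C ≈ 13.2 °C.

13.2 °C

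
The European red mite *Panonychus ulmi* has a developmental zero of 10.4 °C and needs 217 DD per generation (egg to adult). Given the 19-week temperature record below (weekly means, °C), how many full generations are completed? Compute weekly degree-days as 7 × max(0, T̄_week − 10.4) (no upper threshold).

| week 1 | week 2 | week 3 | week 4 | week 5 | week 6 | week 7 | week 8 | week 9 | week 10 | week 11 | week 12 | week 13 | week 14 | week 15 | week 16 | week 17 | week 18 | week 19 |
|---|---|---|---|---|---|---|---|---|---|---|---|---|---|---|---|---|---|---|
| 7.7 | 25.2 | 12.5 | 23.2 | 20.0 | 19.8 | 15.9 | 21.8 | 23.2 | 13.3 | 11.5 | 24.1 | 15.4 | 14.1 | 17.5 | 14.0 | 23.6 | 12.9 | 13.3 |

Weekly DD (7 × max(0, T̄ − 10.4)): 0.0, 103.6, 14.7, 89.6, 67.2, 65.8, 38.5, 79.8, 89.6, 20.3, 7.7, 95.9, 35.0, 25.9, 49.7, 25.2, 92.4, 17.5, 20.3.
Season total = 938.7 DD.
Complete generations = ⌊938.7 / 217⌋ = 4.

4 generations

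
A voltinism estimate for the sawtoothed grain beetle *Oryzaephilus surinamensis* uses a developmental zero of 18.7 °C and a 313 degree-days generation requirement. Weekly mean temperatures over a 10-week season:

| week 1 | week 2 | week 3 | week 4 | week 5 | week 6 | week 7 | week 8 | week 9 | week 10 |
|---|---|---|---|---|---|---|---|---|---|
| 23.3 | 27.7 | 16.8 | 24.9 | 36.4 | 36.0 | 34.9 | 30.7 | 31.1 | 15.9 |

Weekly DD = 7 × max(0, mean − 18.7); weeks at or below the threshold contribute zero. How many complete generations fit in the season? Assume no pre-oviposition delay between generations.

Weekly DD (7 × max(0, T̄ − 18.7)): 32.2, 63.0, 0.0, 43.4, 123.9, 121.1, 113.4, 84.0, 86.8, 0.0.
Season total = 667.8 DD.
Complete generations = ⌊667.8 / 313⌋ = 2.

2 generations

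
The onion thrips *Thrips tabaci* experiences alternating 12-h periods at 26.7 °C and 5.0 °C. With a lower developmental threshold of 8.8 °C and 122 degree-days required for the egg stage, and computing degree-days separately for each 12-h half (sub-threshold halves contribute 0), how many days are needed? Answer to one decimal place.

13.6 days

Day half: max(0, 26.7 − 8.8) × 0.5 = 17.9 × 0.5 = 8.95 DD.
Night half: max(0, 5.0 − 8.8) × 0.5 = 0.0 × 0.5 = 0.00 DD.
Per 24 h: 8.95 DD/day.
Duration = 122 / 8.95 = 13.631 ≈ 13.6 days.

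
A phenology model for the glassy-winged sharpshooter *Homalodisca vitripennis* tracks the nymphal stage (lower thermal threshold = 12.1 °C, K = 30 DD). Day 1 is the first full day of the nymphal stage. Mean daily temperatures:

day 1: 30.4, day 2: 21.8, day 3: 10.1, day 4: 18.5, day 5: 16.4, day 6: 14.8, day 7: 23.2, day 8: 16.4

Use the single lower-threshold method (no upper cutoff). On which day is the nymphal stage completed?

day 4

Daily DD above 12.1 °C: 18.3, 9.7, 0.0, 6.4, 4.3, 2.7, 11.1, 4.3.
Cumulative: 18.3, 28.0, 28.0, 34.4, 38.7, 41.4, 52.5, 56.8.
The total first reaches 30 DD on day 4.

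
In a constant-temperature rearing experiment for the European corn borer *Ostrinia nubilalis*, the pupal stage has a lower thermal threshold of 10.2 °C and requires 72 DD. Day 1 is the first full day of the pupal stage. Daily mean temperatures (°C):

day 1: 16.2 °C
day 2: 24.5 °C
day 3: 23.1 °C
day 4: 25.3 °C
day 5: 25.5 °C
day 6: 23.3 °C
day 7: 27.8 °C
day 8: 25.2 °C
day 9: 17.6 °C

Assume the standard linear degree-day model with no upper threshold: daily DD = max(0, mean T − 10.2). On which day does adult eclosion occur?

Daily DD above 10.2 °C: 6.0, 14.3, 12.9, 15.1, 15.3, 13.1, 17.6, 15.0, 7.4.
Cumulative: 6.0, 20.3, 33.2, 48.3, 63.6, 76.7, 94.3, 109.3, 116.7.
The total first reaches 72 DD on day 6.

day 6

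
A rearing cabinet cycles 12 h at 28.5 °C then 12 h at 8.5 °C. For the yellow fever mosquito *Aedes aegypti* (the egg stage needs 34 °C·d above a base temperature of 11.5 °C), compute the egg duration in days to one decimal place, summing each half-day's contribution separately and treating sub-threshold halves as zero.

4.0 days

Day half: max(0, 28.5 − 11.5) × 0.5 = 17.0 × 0.5 = 8.50 DD.
Night half: max(0, 8.5 − 11.5) × 0.5 = 0.0 × 0.5 = 0.00 DD.
Per 24 h: 8.50 DD/day.
Duration = 34 / 8.50 = 4.000 ≈ 4.0 days.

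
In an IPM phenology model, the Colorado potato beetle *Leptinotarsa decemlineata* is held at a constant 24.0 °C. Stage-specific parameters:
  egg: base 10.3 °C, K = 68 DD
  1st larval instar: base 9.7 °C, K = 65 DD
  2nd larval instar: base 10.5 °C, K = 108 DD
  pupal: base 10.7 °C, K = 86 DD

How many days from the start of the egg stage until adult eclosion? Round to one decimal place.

egg: 68 / (24.0 − 10.3) = 68 / 13.7 = 4.964 d.
1st larval instar: 65 / (24.0 − 9.7) = 65 / 14.3 = 4.545 d.
2nd larval instar: 108 / (24.0 − 10.5) = 108 / 13.5 = 8.000 d.
pupal: 86 / (24.0 − 10.7) = 86 / 13.3 = 6.466 d.
Sum = 23.975 ≈ 24.0 days.

24.0 days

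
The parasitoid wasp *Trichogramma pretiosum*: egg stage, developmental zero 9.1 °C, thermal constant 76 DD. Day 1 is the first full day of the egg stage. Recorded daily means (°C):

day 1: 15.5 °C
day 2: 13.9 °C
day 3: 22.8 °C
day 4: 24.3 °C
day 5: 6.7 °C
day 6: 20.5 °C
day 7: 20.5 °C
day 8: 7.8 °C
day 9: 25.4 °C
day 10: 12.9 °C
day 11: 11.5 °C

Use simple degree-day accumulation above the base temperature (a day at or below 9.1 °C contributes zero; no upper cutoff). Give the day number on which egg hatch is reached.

Daily DD above 9.1 °C: 6.4, 4.8, 13.7, 15.2, 0.0, 11.4, 11.4, 0.0, 16.3, 3.8, 2.4.
Cumulative: 6.4, 11.2, 24.9, 40.1, 40.1, 51.5, 62.9, 62.9, 79.2, 83.0, 85.4.
The total first reaches 76 DD on day 9.

day 9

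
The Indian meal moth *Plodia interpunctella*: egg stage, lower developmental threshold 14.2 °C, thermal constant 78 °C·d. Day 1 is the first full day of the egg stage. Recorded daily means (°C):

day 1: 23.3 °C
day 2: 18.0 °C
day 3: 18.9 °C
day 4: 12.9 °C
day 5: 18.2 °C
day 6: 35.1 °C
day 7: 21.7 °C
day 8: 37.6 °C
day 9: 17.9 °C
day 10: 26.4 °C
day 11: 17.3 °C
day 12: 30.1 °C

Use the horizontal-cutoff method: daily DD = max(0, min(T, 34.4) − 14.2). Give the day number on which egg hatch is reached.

Daily DD above 14.2 °C (capped at 20.2): 9.1, 3.8, 4.7, 0.0, 4.0, 20.2, 7.5, 20.2, 3.7, 12.2, 3.1, 15.9.
Cumulative: 9.1, 12.9, 17.6, 17.6, 21.6, 41.8, 49.3, 69.5, 73.2, 85.4, 88.5, 104.4.
The total first reaches 78 DD on day 10.

day 10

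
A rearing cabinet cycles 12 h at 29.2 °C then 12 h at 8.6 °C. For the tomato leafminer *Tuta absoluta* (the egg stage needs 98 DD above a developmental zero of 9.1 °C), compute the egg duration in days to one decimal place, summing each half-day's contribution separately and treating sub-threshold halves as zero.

9.8 days

Day half: max(0, 29.2 − 9.1) × 0.5 = 20.1 × 0.5 = 10.05 DD.
Night half: max(0, 8.6 − 9.1) × 0.5 = 0.0 × 0.5 = 0.00 DD.
Per 24 h: 10.05 DD/day.
Duration = 98 / 10.05 = 9.751 ≈ 9.8 days.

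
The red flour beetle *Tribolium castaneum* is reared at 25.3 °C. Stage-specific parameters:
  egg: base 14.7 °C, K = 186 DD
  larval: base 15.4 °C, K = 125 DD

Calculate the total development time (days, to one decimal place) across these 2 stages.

30.2 days

egg: 186 / (25.3 − 14.7) = 186 / 10.6 = 17.547 d.
larval: 125 / (25.3 − 15.4) = 125 / 9.9 = 12.626 d.
Sum = 30.173 ≈ 30.2 days.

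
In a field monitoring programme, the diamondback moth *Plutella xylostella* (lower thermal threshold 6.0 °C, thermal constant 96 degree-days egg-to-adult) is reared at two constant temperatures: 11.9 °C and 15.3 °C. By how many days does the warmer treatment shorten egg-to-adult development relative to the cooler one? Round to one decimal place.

5.9 days

At 11.9 °C: 96 / (11.9 − 6.0) = 96 / 5.9 = 16.271 d.
At 15.3 °C: 96 / (15.3 − 6.0) = 96 / 9.3 = 10.323 d.
Difference = |16.271 − 10.323| = 5.949 ≈ 5.9 days.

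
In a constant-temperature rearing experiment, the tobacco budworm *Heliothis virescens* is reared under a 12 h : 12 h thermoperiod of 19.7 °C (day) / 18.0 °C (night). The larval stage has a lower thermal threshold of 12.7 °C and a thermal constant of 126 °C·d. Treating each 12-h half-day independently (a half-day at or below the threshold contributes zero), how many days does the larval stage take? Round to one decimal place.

Day half: max(0, 19.7 − 12.7) × 0.5 = 7.0 × 0.5 = 3.50 DD.
Night half: max(0, 18.0 − 12.7) × 0.5 = 5.3 × 0.5 = 2.65 DD.
Per 24 h: 6.15 DD/day.
Duration = 126 / 6.15 = 20.488 ≈ 20.5 days.

20.5 days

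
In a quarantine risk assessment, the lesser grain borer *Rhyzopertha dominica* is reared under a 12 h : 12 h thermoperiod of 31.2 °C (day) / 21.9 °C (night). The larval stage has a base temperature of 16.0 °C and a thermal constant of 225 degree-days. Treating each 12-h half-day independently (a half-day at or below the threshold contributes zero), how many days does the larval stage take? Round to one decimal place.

Day half: max(0, 31.2 − 16.0) × 0.5 = 15.2 × 0.5 = 7.60 DD.
Night half: max(0, 21.9 − 16.0) × 0.5 = 5.9 × 0.5 = 2.95 DD.
Per 24 h: 10.55 DD/day.
Duration = 225 / 10.55 = 21.327 ≈ 21.3 days.

21.3 days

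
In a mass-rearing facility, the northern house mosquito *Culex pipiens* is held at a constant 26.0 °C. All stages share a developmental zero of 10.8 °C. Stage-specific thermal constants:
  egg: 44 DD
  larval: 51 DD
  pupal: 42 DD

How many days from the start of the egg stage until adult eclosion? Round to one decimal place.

Daily accumulation at 26.0 °C = 26.0 − 10.8 = 15.2 DD/day.
Total K = 44 + 51 + 42 = 137 DD.
Total duration = 137 / 15.2 = 9.013 ≈ 9.0 days.

9.0 days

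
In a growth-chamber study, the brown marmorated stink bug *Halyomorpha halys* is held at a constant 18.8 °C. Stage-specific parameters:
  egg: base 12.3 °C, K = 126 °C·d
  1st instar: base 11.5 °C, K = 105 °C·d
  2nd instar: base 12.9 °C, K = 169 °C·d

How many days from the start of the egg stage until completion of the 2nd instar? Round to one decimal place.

62.4 days

egg: 126 / (18.8 − 12.3) = 126 / 6.5 = 19.385 d.
1st instar: 105 / (18.8 − 11.5) = 105 / 7.3 = 14.384 d.
2nd instar: 169 / (18.8 − 12.9) = 169 / 5.9 = 28.644 d.
Sum = 62.412 ≈ 62.4 days.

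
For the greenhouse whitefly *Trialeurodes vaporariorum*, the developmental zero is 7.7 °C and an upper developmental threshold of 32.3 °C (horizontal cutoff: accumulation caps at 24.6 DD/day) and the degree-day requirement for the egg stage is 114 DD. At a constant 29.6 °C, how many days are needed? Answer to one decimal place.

Daily accumulation = 29.6 − 7.7 = 21.9 DD/day.
Duration = 114 / 21.9 = 5.205 ≈ 5.2 days.

5.2 days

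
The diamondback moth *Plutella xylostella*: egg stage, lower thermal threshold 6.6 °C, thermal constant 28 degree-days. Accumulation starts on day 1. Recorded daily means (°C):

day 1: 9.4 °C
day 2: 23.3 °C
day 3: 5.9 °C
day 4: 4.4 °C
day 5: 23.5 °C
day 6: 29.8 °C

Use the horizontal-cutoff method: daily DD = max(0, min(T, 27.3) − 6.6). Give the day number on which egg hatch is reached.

day 5

Daily DD above 6.6 °C (capped at 20.7): 2.8, 16.7, 0.0, 0.0, 16.9, 20.7.
Cumulative: 2.8, 19.5, 19.5, 19.5, 36.4, 57.1.
The total first reaches 28 DD on day 5.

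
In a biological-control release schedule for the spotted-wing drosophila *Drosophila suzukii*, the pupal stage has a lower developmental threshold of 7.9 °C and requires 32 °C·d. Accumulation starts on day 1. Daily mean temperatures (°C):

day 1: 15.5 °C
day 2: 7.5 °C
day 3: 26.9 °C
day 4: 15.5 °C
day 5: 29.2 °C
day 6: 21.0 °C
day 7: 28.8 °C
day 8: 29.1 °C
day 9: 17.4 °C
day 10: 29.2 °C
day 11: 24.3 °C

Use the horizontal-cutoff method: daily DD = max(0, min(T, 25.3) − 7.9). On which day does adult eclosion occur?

Daily DD above 7.9 °C (capped at 17.4): 7.6, 0.0, 17.4, 7.6, 17.4, 13.1, 17.4, 17.4, 9.5, 17.4, 16.4.
Cumulative: 7.6, 7.6, 25.0, 32.6, 50.0, 63.1, 80.5, 97.9, 107.4, 124.8, 141.2.
The total first reaches 32 DD on day 4.

day 4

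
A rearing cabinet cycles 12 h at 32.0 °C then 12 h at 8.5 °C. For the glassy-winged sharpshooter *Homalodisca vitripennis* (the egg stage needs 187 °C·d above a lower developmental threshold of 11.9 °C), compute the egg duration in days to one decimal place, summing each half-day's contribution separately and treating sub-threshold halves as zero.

Day half: max(0, 32.0 − 11.9) × 0.5 = 20.1 × 0.5 = 10.05 DD.
Night half: max(0, 8.5 − 11.9) × 0.5 = 0.0 × 0.5 = 0.00 DD.
Per 24 h: 10.05 DD/day.
Duration = 187 / 10.05 = 18.607 ≈ 18.6 days.

18.6 days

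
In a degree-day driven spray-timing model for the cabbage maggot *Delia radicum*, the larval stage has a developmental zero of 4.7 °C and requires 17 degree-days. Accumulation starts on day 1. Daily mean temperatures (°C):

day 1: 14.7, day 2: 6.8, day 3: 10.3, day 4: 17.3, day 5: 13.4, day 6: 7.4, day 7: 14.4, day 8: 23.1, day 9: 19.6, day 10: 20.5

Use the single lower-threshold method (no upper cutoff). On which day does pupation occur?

day 3

Daily DD above 4.7 °C: 10.0, 2.1, 5.6, 12.6, 8.7, 2.7, 9.7, 18.4, 14.9, 15.8.
Cumulative: 10.0, 12.1, 17.7, 30.3, 39.0, 41.7, 51.4, 69.8, 84.7, 100.5.
The total first reaches 17 DD on day 3.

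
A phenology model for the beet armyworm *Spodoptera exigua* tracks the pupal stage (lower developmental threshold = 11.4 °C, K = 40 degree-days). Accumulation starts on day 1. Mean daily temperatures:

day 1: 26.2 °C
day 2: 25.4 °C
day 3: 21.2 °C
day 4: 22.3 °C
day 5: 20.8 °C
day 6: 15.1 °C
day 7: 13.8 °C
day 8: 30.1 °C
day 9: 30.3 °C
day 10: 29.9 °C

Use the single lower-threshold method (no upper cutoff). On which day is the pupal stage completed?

day 4

Daily DD above 11.4 °C: 14.8, 14.0, 9.8, 10.9, 9.4, 3.7, 2.4, 18.7, 18.9, 18.5.
Cumulative: 14.8, 28.8, 38.6, 49.5, 58.9, 62.6, 65.0, 83.7, 102.6, 121.1.
The total first reaches 40 DD on day 4.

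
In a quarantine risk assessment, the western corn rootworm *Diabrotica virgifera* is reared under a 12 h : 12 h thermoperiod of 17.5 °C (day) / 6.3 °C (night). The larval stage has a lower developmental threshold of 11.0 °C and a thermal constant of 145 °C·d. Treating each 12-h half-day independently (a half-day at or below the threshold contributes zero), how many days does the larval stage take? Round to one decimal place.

44.6 days

Day half: max(0, 17.5 − 11.0) × 0.5 = 6.5 × 0.5 = 3.25 DD.
Night half: max(0, 6.3 − 11.0) × 0.5 = 0.0 × 0.5 = 0.00 DD.
Per 24 h: 3.25 DD/day.
Duration = 145 / 3.25 = 44.615 ≈ 44.6 days.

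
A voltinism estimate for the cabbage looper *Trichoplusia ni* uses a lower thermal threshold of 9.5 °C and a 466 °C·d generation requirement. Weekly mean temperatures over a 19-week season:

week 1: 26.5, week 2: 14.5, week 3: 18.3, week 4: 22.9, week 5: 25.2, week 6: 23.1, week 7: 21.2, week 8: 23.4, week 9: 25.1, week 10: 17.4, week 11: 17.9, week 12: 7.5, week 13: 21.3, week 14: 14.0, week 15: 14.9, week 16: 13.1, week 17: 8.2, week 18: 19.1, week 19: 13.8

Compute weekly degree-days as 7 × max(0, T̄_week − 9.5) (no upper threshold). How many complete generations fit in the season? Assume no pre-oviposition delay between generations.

Weekly DD (7 × max(0, T̄ − 9.5)): 119.0, 35.0, 61.6, 93.8, 109.9, 95.2, 81.9, 97.3, 109.2, 55.3, 58.8, 0.0, 82.6, 31.5, 37.8, 25.2, 0.0, 67.2, 30.1.
Season total = 1191.4 DD.
Complete generations = ⌊1191.4 / 466⌋ = 2.

2 generations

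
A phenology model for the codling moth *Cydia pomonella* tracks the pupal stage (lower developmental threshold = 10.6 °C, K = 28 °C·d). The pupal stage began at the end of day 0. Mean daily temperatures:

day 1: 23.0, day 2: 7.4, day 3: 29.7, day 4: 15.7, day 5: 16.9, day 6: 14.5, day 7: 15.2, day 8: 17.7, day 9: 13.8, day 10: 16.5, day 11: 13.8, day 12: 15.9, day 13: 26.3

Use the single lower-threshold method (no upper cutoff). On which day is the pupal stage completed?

day 3

Daily DD above 10.6 °C: 12.4, 0.0, 19.1, 5.1, 6.3, 3.9, 4.6, 7.1, 3.2, 5.9, 3.2, 5.3, 15.7.
Cumulative: 12.4, 12.4, 31.5, 36.6, 42.9, 46.8, 51.4, 58.5, 61.7, 67.6, 70.8, 76.1, 91.8.
The total first reaches 28 DD on day 3.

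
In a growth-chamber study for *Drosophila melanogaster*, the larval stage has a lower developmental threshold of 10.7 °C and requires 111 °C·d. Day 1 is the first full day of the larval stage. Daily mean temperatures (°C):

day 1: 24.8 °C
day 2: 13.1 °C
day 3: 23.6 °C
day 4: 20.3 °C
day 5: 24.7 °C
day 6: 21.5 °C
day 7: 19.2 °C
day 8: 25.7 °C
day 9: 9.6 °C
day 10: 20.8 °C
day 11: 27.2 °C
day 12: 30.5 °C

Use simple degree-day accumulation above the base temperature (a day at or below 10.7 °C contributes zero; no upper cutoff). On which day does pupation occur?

day 11

Daily DD above 10.7 °C: 14.1, 2.4, 12.9, 9.6, 14.0, 10.8, 8.5, 15.0, 0.0, 10.1, 16.5, 19.8.
Cumulative: 14.1, 16.5, 29.4, 39.0, 53.0, 63.8, 72.3, 87.3, 87.3, 97.4, 113.9, 133.7.
The total first reaches 111 DD on day 11.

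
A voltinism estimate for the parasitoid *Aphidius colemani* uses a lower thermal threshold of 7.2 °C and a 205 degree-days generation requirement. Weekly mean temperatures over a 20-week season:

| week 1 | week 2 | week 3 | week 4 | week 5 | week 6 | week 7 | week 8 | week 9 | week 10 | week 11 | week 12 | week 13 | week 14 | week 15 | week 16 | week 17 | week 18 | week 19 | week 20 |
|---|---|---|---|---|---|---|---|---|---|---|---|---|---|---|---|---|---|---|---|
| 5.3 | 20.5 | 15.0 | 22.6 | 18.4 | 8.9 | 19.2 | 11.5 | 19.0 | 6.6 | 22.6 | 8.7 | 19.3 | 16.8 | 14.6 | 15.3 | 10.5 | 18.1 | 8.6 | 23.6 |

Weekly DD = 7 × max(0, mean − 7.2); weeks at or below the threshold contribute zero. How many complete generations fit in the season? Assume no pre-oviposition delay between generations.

Weekly DD (7 × max(0, T̄ − 7.2)): 0.0, 93.1, 54.6, 107.8, 78.4, 11.9, 84.0, 30.1, 82.6, 0.0, 107.8, 10.5, 84.7, 67.2, 51.8, 56.7, 23.1, 76.3, 9.8, 114.8.
Season total = 1145.2 DD.
Complete generations = ⌊1145.2 / 205⌋ = 5.

5 generations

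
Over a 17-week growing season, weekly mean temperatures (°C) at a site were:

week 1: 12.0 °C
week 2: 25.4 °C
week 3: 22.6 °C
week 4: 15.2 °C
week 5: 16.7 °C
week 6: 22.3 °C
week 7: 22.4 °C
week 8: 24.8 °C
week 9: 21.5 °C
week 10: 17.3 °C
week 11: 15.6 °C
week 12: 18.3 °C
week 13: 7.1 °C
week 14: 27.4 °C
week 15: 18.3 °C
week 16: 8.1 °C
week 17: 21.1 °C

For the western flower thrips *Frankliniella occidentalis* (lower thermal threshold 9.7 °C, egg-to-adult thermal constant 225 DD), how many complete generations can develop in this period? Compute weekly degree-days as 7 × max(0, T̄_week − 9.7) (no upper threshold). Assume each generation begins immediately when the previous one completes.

4 generations

Weekly DD (7 × max(0, T̄ − 9.7)): 16.1, 109.9, 90.3, 38.5, 49.0, 88.2, 88.9, 105.7, 82.6, 53.2, 41.3, 60.2, 0.0, 123.9, 60.2, 0.0, 79.8.
Season total = 1087.8 DD.
Complete generations = ⌊1087.8 / 225⌋ = 4.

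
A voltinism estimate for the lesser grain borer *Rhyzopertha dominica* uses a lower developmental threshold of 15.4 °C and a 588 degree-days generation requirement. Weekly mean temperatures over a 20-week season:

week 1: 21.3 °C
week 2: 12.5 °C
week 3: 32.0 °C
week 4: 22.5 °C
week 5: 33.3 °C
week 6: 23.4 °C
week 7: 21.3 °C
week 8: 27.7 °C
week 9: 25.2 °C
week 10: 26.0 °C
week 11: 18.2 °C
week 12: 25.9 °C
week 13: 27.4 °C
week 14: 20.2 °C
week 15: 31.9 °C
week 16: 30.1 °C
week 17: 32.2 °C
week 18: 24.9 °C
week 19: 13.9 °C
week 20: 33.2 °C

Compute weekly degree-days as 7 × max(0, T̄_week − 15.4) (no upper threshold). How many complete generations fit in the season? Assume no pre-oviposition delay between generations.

Weekly DD (7 × max(0, T̄ − 15.4)): 41.3, 0.0, 116.2, 49.7, 125.3, 56.0, 41.3, 86.1, 68.6, 74.2, 19.6, 73.5, 84.0, 33.6, 115.5, 102.9, 117.6, 66.5, 0.0, 124.6.
Season total = 1396.5 DD.
Complete generations = ⌊1396.5 / 588⌋ = 2.

2 generations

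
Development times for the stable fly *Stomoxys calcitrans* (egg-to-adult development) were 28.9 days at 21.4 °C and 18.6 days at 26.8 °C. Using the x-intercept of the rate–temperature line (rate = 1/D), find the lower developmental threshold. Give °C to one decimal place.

11.6 °C

Under the model K = D·(T − T_b), so D₁·(T₁ − T_b) = D₂·(T₂ − T_b).
28.9·(21.4 − T_b) = 18.6·(26.8 − T_b)
T_b = (28.9·21.4 − 18.6·26.8) / (28.9 − 18.6) = 119.98 / 10.3 = 11.649 °C ≈ 11.6 °C.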